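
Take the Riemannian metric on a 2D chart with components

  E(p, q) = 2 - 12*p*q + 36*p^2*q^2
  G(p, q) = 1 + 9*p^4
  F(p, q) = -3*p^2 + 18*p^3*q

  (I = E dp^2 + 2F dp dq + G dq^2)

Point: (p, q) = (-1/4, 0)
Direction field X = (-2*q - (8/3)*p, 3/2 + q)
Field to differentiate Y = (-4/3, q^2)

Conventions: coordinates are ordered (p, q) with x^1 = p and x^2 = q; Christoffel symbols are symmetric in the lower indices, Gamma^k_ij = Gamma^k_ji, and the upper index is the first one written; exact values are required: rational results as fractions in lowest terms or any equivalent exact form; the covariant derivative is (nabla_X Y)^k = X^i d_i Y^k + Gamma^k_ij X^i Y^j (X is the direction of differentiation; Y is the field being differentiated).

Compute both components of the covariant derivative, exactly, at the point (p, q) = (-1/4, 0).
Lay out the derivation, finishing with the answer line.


E = 2, F = -3/16, G = 265/256 at the point
E_p = 0, E_q = 3, F_p = 3/2, F_q = -9/32, G_p = -9/16, G_q = 0
EG - F^2 = 521/256;  g^inv = (256/521) * [[265/256, 3/16], [3/16, 2]]
first-kind symbols [ij,l] = (1/2)(d_i g_jl + d_j g_il - d_l g_ij): [pp,p] = E_p/2 = 0, [pp,q] = F_p - E_q/2 = 0, [pq,p] = E_q/2 = 3/2, [pq,q] = G_p/2 = -9/32, [qq,p] = F_q - G_p/2 = 0, [qq,q] = G_q/2 = 0
Gamma^p_ij = (G*[ij,p] - F*[ij,q])/(EG - F^2), Gamma^q_ij = (E*[ij,q] - F*[ij,p])/(EG - F^2)
Gamma_ppp = 0, Gamma_ppq = 384/521, Gamma_pqq = 0, Gamma_qpp = 0, Gamma_qpq = -72/521, Gamma_qqq = 0
X = (2/3, 3/2), Y = (-4/3, 0) at the point

Answer: (nabla_X Y)^p = -768/521, (nabla_X Y)^q = 144/521


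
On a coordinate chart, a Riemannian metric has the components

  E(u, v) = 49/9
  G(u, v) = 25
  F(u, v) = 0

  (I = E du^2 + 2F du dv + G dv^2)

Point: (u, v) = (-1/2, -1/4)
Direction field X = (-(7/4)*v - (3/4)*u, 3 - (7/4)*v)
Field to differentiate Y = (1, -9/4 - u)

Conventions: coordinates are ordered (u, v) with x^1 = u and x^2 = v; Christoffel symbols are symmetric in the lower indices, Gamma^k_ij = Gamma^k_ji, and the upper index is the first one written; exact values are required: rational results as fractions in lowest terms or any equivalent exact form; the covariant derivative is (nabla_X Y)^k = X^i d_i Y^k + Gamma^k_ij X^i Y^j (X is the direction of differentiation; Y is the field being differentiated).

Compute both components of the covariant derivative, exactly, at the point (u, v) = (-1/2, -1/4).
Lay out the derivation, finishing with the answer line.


E = 49/9, F = 0, G = 25 at the point
E_u = 0, E_v = 0, F_u = 0, F_v = 0, G_u = 0, G_v = 0
EG - F^2 = 1225/9;  g^inv = (9/1225) * [[25, 0], [0, 49/9]]
first-kind symbols [ij,l] = (1/2)(d_i g_jl + d_j g_il - d_l g_ij): [uu,u] = E_u/2 = 0, [uu,v] = F_u - E_v/2 = 0, [uv,u] = E_v/2 = 0, [uv,v] = G_u/2 = 0, [vv,u] = F_v - G_u/2 = 0, [vv,v] = G_v/2 = 0
Gamma^u_ij = (G*[ij,u] - F*[ij,v])/(EG - F^2), Gamma^v_ij = (E*[ij,v] - F*[ij,u])/(EG - F^2)
Gamma_uuu = 0, Gamma_uuv = 0, Gamma_uvv = 0, Gamma_vuu = 0, Gamma_vuv = 0, Gamma_vvv = 0
X = (13/16, 55/16), Y = (1, -7/4) at the point

Answer: (nabla_X Y)^u = 0, (nabla_X Y)^v = -13/16


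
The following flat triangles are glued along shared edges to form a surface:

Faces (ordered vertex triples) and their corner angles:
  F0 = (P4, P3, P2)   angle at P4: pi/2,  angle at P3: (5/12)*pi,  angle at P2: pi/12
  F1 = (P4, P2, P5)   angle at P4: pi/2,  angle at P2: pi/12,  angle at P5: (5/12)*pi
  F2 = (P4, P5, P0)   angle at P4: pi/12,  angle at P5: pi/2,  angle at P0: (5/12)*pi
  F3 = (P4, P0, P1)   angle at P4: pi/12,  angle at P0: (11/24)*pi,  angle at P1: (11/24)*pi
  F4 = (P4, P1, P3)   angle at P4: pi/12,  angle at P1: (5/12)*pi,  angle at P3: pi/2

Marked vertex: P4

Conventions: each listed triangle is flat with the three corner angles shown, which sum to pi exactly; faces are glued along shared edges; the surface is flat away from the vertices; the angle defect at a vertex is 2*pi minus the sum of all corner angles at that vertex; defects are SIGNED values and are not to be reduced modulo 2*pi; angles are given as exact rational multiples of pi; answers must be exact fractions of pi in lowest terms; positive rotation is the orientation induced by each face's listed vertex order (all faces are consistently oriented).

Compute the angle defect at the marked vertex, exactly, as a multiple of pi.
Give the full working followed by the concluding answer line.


Sum of corner angles at P4: (5/4)*pi
defect = 2*pi - (5/4)*pi

Answer: defect(P4) = (3/4)*pi


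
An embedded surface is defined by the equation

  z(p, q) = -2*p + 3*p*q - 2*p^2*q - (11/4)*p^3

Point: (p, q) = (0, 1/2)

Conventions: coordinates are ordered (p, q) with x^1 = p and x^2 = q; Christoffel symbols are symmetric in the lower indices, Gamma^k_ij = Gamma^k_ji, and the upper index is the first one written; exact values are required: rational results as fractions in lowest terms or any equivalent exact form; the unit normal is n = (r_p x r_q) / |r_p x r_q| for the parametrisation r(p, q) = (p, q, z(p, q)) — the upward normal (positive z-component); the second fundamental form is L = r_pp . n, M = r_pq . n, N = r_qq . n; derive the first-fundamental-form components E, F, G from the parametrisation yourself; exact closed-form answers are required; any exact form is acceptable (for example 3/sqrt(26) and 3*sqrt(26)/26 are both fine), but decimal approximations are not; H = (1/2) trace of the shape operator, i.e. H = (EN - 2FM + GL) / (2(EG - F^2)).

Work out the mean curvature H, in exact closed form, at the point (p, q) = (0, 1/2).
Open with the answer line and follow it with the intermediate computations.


Answer: H = -8*sqrt(5)/25

z_p = -1/2, z_q = 0, z_pp = -2, z_pq = 3, z_qq = 0
E = 5/4, F = 0, G = 1; answer radicand W^2 = 5/4
unnormalised second-form numerators: l = -2, m = 3, n = 0; L = l/sqrt(5/4), and similarly M = m/sqrt(W^2), N = n/sqrt(W^2)
H = (E*n - 2*F*m + G*l) / (2*(EG - F^2)*sqrt(W^2)); E*n - 2*F*m + G*l = -2, EG - F^2 = 5/4, so H = (-4/5)/sqrt(5/4)


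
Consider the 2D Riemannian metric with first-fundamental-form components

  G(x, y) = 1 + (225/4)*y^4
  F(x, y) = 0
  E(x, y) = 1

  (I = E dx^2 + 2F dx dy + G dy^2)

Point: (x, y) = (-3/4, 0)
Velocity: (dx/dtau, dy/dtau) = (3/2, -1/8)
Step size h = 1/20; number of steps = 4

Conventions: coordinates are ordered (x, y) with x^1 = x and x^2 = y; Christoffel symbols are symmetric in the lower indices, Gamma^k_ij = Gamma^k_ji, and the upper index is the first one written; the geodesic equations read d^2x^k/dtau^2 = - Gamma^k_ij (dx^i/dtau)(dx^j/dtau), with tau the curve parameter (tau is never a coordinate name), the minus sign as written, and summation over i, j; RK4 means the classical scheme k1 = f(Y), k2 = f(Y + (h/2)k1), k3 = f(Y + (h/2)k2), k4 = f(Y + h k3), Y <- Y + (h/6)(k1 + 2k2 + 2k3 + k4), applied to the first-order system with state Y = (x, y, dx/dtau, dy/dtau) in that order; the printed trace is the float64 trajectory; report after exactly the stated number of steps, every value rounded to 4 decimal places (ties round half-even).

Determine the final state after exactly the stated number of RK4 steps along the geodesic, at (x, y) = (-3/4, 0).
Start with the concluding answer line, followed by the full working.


Answer: x = -0.4500, y = -0.0250, dx/dtau = 1.5000, dy/dtau = -0.1250

f(Y) = (dx/dtau, dy/dtau, -Gamma^x_ij Y'^i Y'^j, -Gamma^y_ij Y'^i Y'^j) with the Gammas evaluated at the stage position; h = 0.050000; intermediate values shown to 6 dp
step 0: x = -0.7500, y = 0.0000, dx/dtau = 1.5000, dy/dtau = -0.1250
step 1:
  k1: at (x, y) = (-0.750000, 0.000000), (dx/dtau, dy/dtau) = (1.500000, -0.125000); Gamma_xxx = 0.000000, Gamma_xxy = 0.000000, Gamma_xyy = 0.000000, Gamma_yxx = 0.000000, Gamma_yxy = 0.000000, Gamma_yyy = 0.000000; k1 = (1.500000, -0.125000, 0.000000, 0.000000)
  k2: at (x, y) = (-0.712500, -0.003125), (dx/dtau, dy/dtau) = (1.500000, -0.125000); Gamma_xxx = 0.000000, Gamma_xxy = 0.000000, Gamma_xyy = 0.000000, Gamma_yxx = 0.000000, Gamma_yxy = 0.000000, Gamma_yyy = -0.000003; k2 = (1.500000, -0.125000, 0.000000, 0.000000)
  k3: at (x, y) = (-0.712500, -0.003125), (dx/dtau, dy/dtau) = (1.500000, -0.125000); Gamma_xxx = 0.000000, Gamma_xxy = 0.000000, Gamma_xyy = 0.000000, Gamma_yxx = 0.000000, Gamma_yxy = 0.000000, Gamma_yyy = -0.000003; k3 = (1.500000, -0.125000, 0.000000, 0.000000)
  k4: at (x, y) = (-0.675000, -0.006250), (dx/dtau, dy/dtau) = (1.500000, -0.125000); Gamma_xxx = 0.000000, Gamma_xxy = 0.000000, Gamma_xyy = 0.000000, Gamma_yxx = 0.000000, Gamma_yxy = 0.000000, Gamma_yyy = -0.000027; k4 = (1.500000, -0.125000, 0.000000, 0.000000)
  Y <- Y + (h/6)(k1 + 2k2 + 2k3 + k4): x = -0.6750, y = -0.0062, dx/dtau = 1.5000, dy/dtau = -0.1250
step 2:
  k1: at (x, y) = (-0.675000, -0.006250), (dx/dtau, dy/dtau) = (1.500000, -0.125000); Gamma_xxx = 0.000000, Gamma_xxy = 0.000000, Gamma_xyy = 0.000000, Gamma_yxx = 0.000000, Gamma_yxy = 0.000000, Gamma_yyy = -0.000027; k1 = (1.500000, -0.125000, 0.000000, 0.000000)
  k2: at (x, y) = (-0.637500, -0.009375), (dx/dtau, dy/dtau) = (1.500000, -0.125000); Gamma_xxx = 0.000000, Gamma_xxy = 0.000000, Gamma_xyy = 0.000000, Gamma_yxx = 0.000000, Gamma_yxy = 0.000000, Gamma_yyy = -0.000093; k2 = (1.500000, -0.125000, 0.000000, 0.000001)
  k3: at (x, y) = (-0.637500, -0.009375), (dx/dtau, dy/dtau) = (1.500000, -0.125000); Gamma_xxx = 0.000000, Gamma_xxy = 0.000000, Gamma_xyy = 0.000000, Gamma_yxx = 0.000000, Gamma_yxy = 0.000000, Gamma_yyy = -0.000093; k3 = (1.500000, -0.125000, 0.000000, 0.000001)
  k4: at (x, y) = (-0.600000, -0.012500), (dx/dtau, dy/dtau) = (1.500000, -0.125000); Gamma_xxx = 0.000000, Gamma_xxy = 0.000000, Gamma_xyy = 0.000000, Gamma_yxx = 0.000000, Gamma_yxy = 0.000000, Gamma_yyy = -0.000220; k4 = (1.500000, -0.125000, 0.000000, 0.000003)
  Y <- Y + (h/6)(k1 + 2k2 + 2k3 + k4): x = -0.6000, y = -0.0125, dx/dtau = 1.5000, dy/dtau = -0.1250
step 3:
  k1: at (x, y) = (-0.600000, -0.012500), (dx/dtau, dy/dtau) = (1.500000, -0.125000); Gamma_xxx = 0.000000, Gamma_xxy = 0.000000, Gamma_xyy = 0.000000, Gamma_yxx = 0.000000, Gamma_yxy = 0.000000, Gamma_yyy = -0.000220; k1 = (1.500000, -0.125000, 0.000000, 0.000003)
  k2: at (x, y) = (-0.562500, -0.015625), (dx/dtau, dy/dtau) = (1.500000, -0.125000); Gamma_xxx = 0.000000, Gamma_xxy = 0.000000, Gamma_xyy = 0.000000, Gamma_yxx = 0.000000, Gamma_yxy = 0.000000, Gamma_yyy = -0.000429; k2 = (1.500000, -0.125000, 0.000000, 0.000007)
  k3: at (x, y) = (-0.562500, -0.015625), (dx/dtau, dy/dtau) = (1.500000, -0.125000); Gamma_xxx = 0.000000, Gamma_xxy = 0.000000, Gamma_xyy = 0.000000, Gamma_yxx = 0.000000, Gamma_yxy = 0.000000, Gamma_yyy = -0.000429; k3 = (1.500000, -0.125000, 0.000000, 0.000007)
  k4: at (x, y) = (-0.525000, -0.018750), (dx/dtau, dy/dtau) = (1.500000, -0.125000); Gamma_xxx = 0.000000, Gamma_xxy = 0.000000, Gamma_xyy = 0.000000, Gamma_yxx = 0.000000, Gamma_yxy = 0.000000, Gamma_yyy = -0.000742; k4 = (1.500000, -0.125000, 0.000000, 0.000012)
  Y <- Y + (h/6)(k1 + 2k2 + 2k3 + k4): x = -0.5250, y = -0.0187, dx/dtau = 1.5000, dy/dtau = -0.1250
step 4:
  k1: at (x, y) = (-0.525000, -0.018750), (dx/dtau, dy/dtau) = (1.500000, -0.125000); Gamma_xxx = 0.000000, Gamma_xxy = 0.000000, Gamma_xyy = 0.000000, Gamma_yxx = 0.000000, Gamma_yxy = 0.000000, Gamma_yyy = -0.000742; k1 = (1.500000, -0.125000, 0.000000, 0.000012)
  k2: at (x, y) = (-0.487500, -0.021875), (dx/dtau, dy/dtau) = (1.500000, -0.124999); Gamma_xxx = 0.000000, Gamma_xxy = 0.000000, Gamma_xyy = 0.000000, Gamma_yxx = 0.000000, Gamma_yxy = 0.000000, Gamma_yyy = -0.001178; k2 = (1.500000, -0.124999, 0.000000, 0.000018)
  k3: at (x, y) = (-0.487500, -0.021875), (dx/dtau, dy/dtau) = (1.500000, -0.124999); Gamma_xxx = 0.000000, Gamma_xxy = 0.000000, Gamma_xyy = 0.000000, Gamma_yxx = 0.000000, Gamma_yxy = 0.000000, Gamma_yyy = -0.001178; k3 = (1.500000, -0.124999, 0.000000, 0.000018)
  k4: at (x, y) = (-0.450000, -0.025000), (dx/dtau, dy/dtau) = (1.500000, -0.124999); Gamma_xxx = 0.000000, Gamma_xxy = 0.000000, Gamma_xyy = 0.000000, Gamma_yxx = 0.000000, Gamma_yxy = 0.000000, Gamma_yyy = -0.001758; k4 = (1.500000, -0.124999, 0.000000, 0.000027)
  Y <- Y + (h/6)(k1 + 2k2 + 2k3 + k4): x = -0.4500, y = -0.0250, dx/dtau = 1.5000, dy/dtau = -0.1250


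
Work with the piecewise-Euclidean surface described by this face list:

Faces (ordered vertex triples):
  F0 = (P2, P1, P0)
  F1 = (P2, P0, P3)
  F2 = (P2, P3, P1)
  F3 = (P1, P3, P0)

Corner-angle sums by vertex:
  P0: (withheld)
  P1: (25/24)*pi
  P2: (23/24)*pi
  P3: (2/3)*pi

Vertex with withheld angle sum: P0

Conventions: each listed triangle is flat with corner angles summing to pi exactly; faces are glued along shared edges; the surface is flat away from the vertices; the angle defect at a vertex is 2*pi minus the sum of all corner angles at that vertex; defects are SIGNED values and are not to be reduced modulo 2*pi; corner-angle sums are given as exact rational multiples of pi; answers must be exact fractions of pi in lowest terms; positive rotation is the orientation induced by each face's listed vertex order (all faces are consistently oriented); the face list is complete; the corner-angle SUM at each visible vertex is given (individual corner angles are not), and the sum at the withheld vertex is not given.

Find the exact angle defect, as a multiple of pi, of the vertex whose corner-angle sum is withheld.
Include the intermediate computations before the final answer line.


V = 4, E = 6, F = 4; chi = V - E + F = 2
Gauss-Bonnet: total defect = 2*pi*chi = 4*pi; visible defects sum to (10/3)*pi

Answer: defect(P0) = (2/3)*pi


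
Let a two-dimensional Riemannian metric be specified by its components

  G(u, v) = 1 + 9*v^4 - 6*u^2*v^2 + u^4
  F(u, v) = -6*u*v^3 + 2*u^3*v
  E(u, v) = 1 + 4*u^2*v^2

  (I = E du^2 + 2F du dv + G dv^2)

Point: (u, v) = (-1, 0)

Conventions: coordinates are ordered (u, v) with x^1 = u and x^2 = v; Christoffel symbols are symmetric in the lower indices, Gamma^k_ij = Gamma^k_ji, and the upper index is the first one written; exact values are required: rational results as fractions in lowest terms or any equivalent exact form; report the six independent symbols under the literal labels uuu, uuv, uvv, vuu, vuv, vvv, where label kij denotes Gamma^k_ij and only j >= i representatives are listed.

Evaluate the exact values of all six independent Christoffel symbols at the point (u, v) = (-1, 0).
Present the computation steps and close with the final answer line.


E = 1, F = 0, G = 2 at the point
E_u = 0, E_v = 0, F_u = 0, F_v = -2, G_u = -4, G_v = 0
EG - F^2 = 2;  g^inv = (1/2) * [[2, 0], [0, 1]]
first-kind symbols [ij,l] = (1/2)(d_i g_jl + d_j g_il - d_l g_ij): [uu,u] = E_u/2 = 0, [uu,v] = F_u - E_v/2 = 0, [uv,u] = E_v/2 = 0, [uv,v] = G_u/2 = -2, [vv,u] = F_v - G_u/2 = 0, [vv,v] = G_v/2 = 0
Gamma^u_ij = (G*[ij,u] - F*[ij,v])/(EG - F^2), Gamma^v_ij = (E*[ij,v] - F*[ij,u])/(EG - F^2)

Answer: Gamma_uuu = 0, Gamma_uuv = 0, Gamma_uvv = 0, Gamma_vuu = 0, Gamma_vuv = -1, Gamma_vvv = 0


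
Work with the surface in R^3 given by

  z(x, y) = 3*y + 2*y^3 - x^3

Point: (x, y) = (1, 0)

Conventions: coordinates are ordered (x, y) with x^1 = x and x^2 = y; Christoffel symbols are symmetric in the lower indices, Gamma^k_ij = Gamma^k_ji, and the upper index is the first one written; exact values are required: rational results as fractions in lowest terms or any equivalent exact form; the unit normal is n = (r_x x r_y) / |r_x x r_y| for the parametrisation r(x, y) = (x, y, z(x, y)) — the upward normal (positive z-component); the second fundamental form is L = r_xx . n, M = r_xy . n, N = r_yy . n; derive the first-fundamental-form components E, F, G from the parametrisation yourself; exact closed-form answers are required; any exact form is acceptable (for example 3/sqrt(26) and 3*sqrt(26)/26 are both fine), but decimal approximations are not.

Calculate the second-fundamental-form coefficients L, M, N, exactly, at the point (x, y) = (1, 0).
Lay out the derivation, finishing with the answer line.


z_x = -3, z_y = 3, z_xx = -6, z_xy = 0, z_yy = 0
E = 10, F = -9, G = 10; answer radicand W^2 = 19
unnormalised second-form numerators: l = -6, m = 0, n = 0; L = l/sqrt(19), and similarly M = m/sqrt(W^2), N = n/sqrt(W^2)

Answer: L = -6*sqrt(19)/19, M = 0, N = 0


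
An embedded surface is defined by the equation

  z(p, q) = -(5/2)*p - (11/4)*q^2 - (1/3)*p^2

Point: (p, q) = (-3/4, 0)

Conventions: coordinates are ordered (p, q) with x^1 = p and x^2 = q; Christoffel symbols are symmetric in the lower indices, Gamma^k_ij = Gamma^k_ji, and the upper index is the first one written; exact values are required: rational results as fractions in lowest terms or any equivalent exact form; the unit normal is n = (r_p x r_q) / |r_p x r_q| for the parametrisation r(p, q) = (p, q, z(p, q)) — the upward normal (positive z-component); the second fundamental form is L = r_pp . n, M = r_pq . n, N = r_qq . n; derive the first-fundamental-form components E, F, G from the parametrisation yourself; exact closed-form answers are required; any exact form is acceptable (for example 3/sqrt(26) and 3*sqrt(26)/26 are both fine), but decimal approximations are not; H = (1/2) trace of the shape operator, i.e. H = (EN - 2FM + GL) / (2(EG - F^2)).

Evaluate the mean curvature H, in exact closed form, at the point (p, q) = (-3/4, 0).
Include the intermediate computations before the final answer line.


z_p = -2, z_q = 0, z_pp = -2/3, z_pq = 0, z_qq = -11/2
E = 5, F = 0, G = 1; answer radicand W^2 = 5
unnormalised second-form numerators: l = -2/3, m = 0, n = -11/2; L = l/sqrt(5), and similarly M = m/sqrt(W^2), N = n/sqrt(W^2)
H = (E*n - 2*F*m + G*l) / (2*(EG - F^2)*sqrt(W^2)); E*n - 2*F*m + G*l = -169/6, EG - F^2 = 5, so H = (-169/60)/sqrt(5)

Answer: H = -169*sqrt(5)/300


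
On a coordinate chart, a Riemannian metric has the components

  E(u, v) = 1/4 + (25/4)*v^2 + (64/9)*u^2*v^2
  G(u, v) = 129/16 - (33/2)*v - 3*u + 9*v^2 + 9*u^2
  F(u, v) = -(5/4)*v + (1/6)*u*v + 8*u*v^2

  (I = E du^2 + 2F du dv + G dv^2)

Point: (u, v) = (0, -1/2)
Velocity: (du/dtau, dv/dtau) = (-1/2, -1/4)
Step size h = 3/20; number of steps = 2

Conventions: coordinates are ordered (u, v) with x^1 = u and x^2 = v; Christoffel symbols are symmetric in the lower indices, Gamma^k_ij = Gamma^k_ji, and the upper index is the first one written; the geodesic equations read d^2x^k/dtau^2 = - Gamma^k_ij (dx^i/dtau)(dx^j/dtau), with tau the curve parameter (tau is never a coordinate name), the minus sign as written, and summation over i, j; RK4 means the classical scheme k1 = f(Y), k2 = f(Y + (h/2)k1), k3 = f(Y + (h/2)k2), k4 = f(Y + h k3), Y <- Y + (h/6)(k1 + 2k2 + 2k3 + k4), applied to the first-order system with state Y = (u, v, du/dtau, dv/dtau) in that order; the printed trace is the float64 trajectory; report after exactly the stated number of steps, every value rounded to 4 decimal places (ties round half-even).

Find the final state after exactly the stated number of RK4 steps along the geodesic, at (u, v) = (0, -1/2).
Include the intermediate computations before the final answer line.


f(Y) = (du/dtau, dv/dtau, -Gamma^u_ij Y'^i Y'^j, -Gamma^v_ij Y'^i Y'^j) with the Gammas evaluated at the stage position; h = 0.150000; intermediate values shown to 6 dp
step 0: u = 0.0000, v = -0.5000, du/dtau = -0.5000, dv/dtau = -0.2500
step 1:
  k1: at (u, v) = (0.000000, -0.500000), (du/dtau, dv/dtau) = (-0.500000, -0.250000); Gamma_uuu = -0.094757, Gamma_uuv = -1.716199, Gamma_uvv = 0.379185, Gamma_vuu = 0.274795, Gamma_vuv = -0.023024, Gamma_vvv = -0.699636; k1 = (-0.500000, -0.250000, 0.429040, -0.019216)
  k2: at (u, v) = (-0.037500, -0.518750), (du/dtau, dv/dtau) = (-0.467822, -0.251441); Gamma_uuu = -0.119959, Gamma_uuv = -1.664943, Gamma_uvv = 0.666096, Gamma_vuu = 0.280778, Gamma_vuv = -0.046268, Gamma_vvv = -0.693781; k2 = (-0.467822, -0.251441, 0.375835, -0.006703)
  k3: at (u, v) = (-0.035087, -0.518858), (du/dtau, dv/dtau) = (-0.471812, -0.250503); Gamma_uuu = -0.118338, Gamma_uuv = -1.664987, Gamma_uvv = 0.646414, Gamma_vuu = 0.280897, Gamma_vuv = -0.044705, Gamma_vvv = -0.693636; k3 = (-0.471812, -0.250503, 0.379350, -0.008435)
  k4: at (u, v) = (-0.070772, -0.537575), (du/dtau, dv/dtau) = (-0.443098, -0.251265); Gamma_uuu = -0.141791, Gamma_uuv = -1.618749, Gamma_uvv = 0.888546, Gamma_vuu = 0.286713, Gamma_vuv = -0.065879, Gamma_vvv = -0.684435; k4 = (-0.443098, -0.251265, 0.332188, 0.001589)
  Y <- Y + (h/6)(k1 + 2k2 + 2k3 + k4): u = -0.0706, v = -0.5376, du/dtau = -0.4432, dv/dtau = -0.2512
step 2:
  k1: at (u, v) = (-0.070559, -0.537629), (du/dtau, dv/dtau) = (-0.443210, -0.251198); Gamma_uuu = -0.141650, Gamma_uuv = -1.618639, Gamma_uvv = 0.886817, Gamma_vuu = 0.286740, Gamma_vuv = -0.065742, Gamma_vvv = -0.684421; k1 = (-0.443210, -0.251198, 0.332284, 0.001500)
  k2: at (u, v) = (-0.103800, -0.556469), (du/dtau, dv/dtau) = (-0.418289, -0.251085); Gamma_uuu = -0.162791, Gamma_uuv = -1.576530, Gamma_uvv = 1.082967, Gamma_vuu = 0.292474, Gamma_vuv = -0.084532, Gamma_vvv = -0.672397; k2 = (-0.418289, -0.251085, 0.291362, 0.008974)
  k3: at (u, v) = (-0.101931, -0.556460), (du/dtau, dv/dtau) = (-0.421358, -0.250525); Gamma_uuu = -0.161593, Gamma_uuv = -1.576525, Gamma_uvv = 1.069799, Gamma_vuu = 0.292535, Gamma_vuv = -0.083404, Gamma_vvv = -0.672643; k3 = (-0.421358, -0.250525, 0.294384, 0.007888)
  k4: at (u, v) = (-0.133763, -0.575208), (du/dtau, dv/dtau) = (-0.399052, -0.250014); Gamma_uuu = -0.181071, Gamma_uuv = -1.538230, Gamma_uvv = 1.233667, Gamma_vuu = 0.298086, Gamma_vuv = -0.100636, Gamma_vvv = -0.658634; k4 = (-0.399052, -0.250014, 0.258656, 0.013782)
  Y <- Y + (h/6)(k1 + 2k2 + 2k3 + k4): u = -0.1336, v = -0.5752, du/dtau = -0.3991, dv/dtau = -0.2500

Answer: u = -0.1336, v = -0.5752, du/dtau = -0.3991, dv/dtau = -0.2500


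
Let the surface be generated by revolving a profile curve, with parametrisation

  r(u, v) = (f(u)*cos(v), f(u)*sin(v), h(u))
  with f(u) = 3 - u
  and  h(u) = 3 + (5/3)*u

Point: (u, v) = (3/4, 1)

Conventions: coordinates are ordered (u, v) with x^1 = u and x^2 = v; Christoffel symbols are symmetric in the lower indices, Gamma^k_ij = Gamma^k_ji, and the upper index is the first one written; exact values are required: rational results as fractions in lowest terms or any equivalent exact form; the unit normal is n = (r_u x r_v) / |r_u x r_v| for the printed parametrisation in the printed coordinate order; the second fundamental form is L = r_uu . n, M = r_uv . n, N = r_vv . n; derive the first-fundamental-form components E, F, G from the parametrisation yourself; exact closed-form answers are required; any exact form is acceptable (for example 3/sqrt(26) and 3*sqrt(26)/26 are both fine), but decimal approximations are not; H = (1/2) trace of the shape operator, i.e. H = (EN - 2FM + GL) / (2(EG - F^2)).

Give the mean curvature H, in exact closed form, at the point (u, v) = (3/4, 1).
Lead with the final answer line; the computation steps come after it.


Answer: H = 5*sqrt(34)/153

f = 9/4, f' = -1, f'' = 0, h' = 5/3, h'' = 0
E = 34/9, F = 0, G = 81/16; answer radicand W^2 = 34/9
unnormalised second-form numerators: l = 0, m = 0, n = 15/4; L = l/sqrt(34/9), and similarly M = m/sqrt(W^2), N = n/sqrt(W^2)
H = (E*n - 2*F*m + G*l) / (2*(EG - F^2)*sqrt(W^2)); E*n - 2*F*m + G*l = 85/6, EG - F^2 = 153/8, so H = (10/27)/sqrt(34/9)


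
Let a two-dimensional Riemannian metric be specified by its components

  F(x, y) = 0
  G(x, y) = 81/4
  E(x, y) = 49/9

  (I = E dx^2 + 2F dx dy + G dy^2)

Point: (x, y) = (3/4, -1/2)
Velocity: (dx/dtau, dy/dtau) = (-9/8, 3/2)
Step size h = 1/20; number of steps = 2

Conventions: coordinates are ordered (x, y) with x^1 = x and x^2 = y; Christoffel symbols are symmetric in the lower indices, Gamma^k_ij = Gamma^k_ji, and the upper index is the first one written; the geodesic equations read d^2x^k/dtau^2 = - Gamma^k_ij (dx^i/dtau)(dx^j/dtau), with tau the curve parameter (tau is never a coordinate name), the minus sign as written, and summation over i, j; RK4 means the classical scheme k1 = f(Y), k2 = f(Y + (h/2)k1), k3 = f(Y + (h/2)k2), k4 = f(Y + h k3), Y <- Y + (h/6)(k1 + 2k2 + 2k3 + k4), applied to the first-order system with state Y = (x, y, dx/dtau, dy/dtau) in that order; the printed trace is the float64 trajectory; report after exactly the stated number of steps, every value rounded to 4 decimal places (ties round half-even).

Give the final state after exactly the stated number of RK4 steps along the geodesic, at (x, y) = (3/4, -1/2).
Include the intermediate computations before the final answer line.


f(Y) = (dx/dtau, dy/dtau, -Gamma^x_ij Y'^i Y'^j, -Gamma^y_ij Y'^i Y'^j) with the Gammas evaluated at the stage position; h = 0.050000; intermediate values shown to 6 dp
step 0: x = 0.7500, y = -0.5000, dx/dtau = -1.1250, dy/dtau = 1.5000
step 1:
  k1: at (x, y) = (0.750000, -0.500000), (dx/dtau, dy/dtau) = (-1.125000, 1.500000); Gamma_xxx = 0.000000, Gamma_xxy = 0.000000, Gamma_xyy = 0.000000, Gamma_yxx = 0.000000, Gamma_yxy = 0.000000, Gamma_yyy = 0.000000; k1 = (-1.125000, 1.500000, 0.000000, 0.000000)
  k2: at (x, y) = (0.721875, -0.462500), (dx/dtau, dy/dtau) = (-1.125000, 1.500000); Gamma_xxx = 0.000000, Gamma_xxy = 0.000000, Gamma_xyy = 0.000000, Gamma_yxx = 0.000000, Gamma_yxy = 0.000000, Gamma_yyy = 0.000000; k2 = (-1.125000, 1.500000, 0.000000, 0.000000)
  k3: at (x, y) = (0.721875, -0.462500), (dx/dtau, dy/dtau) = (-1.125000, 1.500000); Gamma_xxx = 0.000000, Gamma_xxy = 0.000000, Gamma_xyy = 0.000000, Gamma_yxx = 0.000000, Gamma_yxy = 0.000000, Gamma_yyy = 0.000000; k3 = (-1.125000, 1.500000, 0.000000, 0.000000)
  k4: at (x, y) = (0.693750, -0.425000), (dx/dtau, dy/dtau) = (-1.125000, 1.500000); Gamma_xxx = 0.000000, Gamma_xxy = 0.000000, Gamma_xyy = 0.000000, Gamma_yxx = 0.000000, Gamma_yxy = 0.000000, Gamma_yyy = 0.000000; k4 = (-1.125000, 1.500000, 0.000000, 0.000000)
  Y <- Y + (h/6)(k1 + 2k2 + 2k3 + k4): x = 0.6937, y = -0.4250, dx/dtau = -1.1250, dy/dtau = 1.5000
step 2:
  k1: at (x, y) = (0.693750, -0.425000), (dx/dtau, dy/dtau) = (-1.125000, 1.500000); Gamma_xxx = 0.000000, Gamma_xxy = 0.000000, Gamma_xyy = 0.000000, Gamma_yxx = 0.000000, Gamma_yxy = 0.000000, Gamma_yyy = 0.000000; k1 = (-1.125000, 1.500000, 0.000000, 0.000000)
  k2: at (x, y) = (0.665625, -0.387500), (dx/dtau, dy/dtau) = (-1.125000, 1.500000); Gamma_xxx = 0.000000, Gamma_xxy = 0.000000, Gamma_xyy = 0.000000, Gamma_yxx = 0.000000, Gamma_yxy = 0.000000, Gamma_yyy = 0.000000; k2 = (-1.125000, 1.500000, 0.000000, 0.000000)
  k3: at (x, y) = (0.665625, -0.387500), (dx/dtau, dy/dtau) = (-1.125000, 1.500000); Gamma_xxx = 0.000000, Gamma_xxy = 0.000000, Gamma_xyy = 0.000000, Gamma_yxx = 0.000000, Gamma_yxy = 0.000000, Gamma_yyy = 0.000000; k3 = (-1.125000, 1.500000, 0.000000, 0.000000)
  k4: at (x, y) = (0.637500, -0.350000), (dx/dtau, dy/dtau) = (-1.125000, 1.500000); Gamma_xxx = 0.000000, Gamma_xxy = 0.000000, Gamma_xyy = 0.000000, Gamma_yxx = 0.000000, Gamma_yxy = 0.000000, Gamma_yyy = 0.000000; k4 = (-1.125000, 1.500000, 0.000000, 0.000000)
  Y <- Y + (h/6)(k1 + 2k2 + 2k3 + k4): x = 0.6375, y = -0.3500, dx/dtau = -1.1250, dy/dtau = 1.5000

Answer: x = 0.6375, y = -0.3500, dx/dtau = -1.1250, dy/dtau = 1.5000


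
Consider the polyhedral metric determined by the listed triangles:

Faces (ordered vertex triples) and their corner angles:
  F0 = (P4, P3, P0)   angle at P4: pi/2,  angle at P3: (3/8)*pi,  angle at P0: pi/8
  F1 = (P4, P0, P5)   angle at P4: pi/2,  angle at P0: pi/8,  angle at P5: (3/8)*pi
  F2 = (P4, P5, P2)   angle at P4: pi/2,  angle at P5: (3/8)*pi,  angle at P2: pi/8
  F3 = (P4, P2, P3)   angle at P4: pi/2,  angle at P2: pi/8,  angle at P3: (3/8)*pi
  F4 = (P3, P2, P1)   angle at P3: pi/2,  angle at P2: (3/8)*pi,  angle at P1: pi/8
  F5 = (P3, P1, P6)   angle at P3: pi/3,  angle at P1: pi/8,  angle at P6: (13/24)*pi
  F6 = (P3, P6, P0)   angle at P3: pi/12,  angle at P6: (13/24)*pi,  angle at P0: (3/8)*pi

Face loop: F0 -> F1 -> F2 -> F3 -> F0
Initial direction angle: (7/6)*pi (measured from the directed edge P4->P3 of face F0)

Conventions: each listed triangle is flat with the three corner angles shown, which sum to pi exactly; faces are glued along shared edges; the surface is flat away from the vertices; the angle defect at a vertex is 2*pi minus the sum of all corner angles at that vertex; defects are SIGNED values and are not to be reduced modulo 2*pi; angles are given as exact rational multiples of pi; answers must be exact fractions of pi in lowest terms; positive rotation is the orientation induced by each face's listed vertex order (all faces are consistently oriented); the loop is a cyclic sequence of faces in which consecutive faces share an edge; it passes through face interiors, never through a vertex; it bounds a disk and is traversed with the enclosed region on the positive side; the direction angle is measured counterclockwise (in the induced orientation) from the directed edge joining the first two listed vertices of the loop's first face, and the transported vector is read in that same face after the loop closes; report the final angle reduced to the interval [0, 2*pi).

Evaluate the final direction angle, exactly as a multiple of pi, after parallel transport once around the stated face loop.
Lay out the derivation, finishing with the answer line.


enclosed vertex P4: corner angles sum to 2*pi, defect = 2*pi - 2*pi = 0
holonomy = initial angle + sum of enclosed defects (mod 2*pi), positive in the induced orientation
final angle = (7/6)*pi + 0 = (7/6)*pi (mod 2*pi)

Answer: final direction angle = (7/6)*pi


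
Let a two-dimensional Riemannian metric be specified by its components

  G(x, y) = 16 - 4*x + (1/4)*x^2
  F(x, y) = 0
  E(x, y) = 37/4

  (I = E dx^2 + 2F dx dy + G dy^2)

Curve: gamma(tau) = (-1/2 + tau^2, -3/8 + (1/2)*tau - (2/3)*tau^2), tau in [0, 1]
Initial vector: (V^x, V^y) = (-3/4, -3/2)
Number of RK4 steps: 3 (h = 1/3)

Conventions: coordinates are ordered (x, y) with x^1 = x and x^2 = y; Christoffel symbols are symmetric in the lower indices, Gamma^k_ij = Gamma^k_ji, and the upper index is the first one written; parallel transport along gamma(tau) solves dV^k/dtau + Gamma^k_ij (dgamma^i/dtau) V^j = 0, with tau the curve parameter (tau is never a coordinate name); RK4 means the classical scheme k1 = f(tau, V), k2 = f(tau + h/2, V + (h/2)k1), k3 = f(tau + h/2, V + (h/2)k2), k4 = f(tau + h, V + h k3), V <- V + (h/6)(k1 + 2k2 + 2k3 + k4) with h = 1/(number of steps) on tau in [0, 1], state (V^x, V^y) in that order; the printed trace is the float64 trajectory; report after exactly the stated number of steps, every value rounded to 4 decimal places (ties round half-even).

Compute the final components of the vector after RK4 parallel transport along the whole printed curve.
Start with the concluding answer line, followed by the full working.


Answer: V^x = -0.8071, V^y = -1.6827

gamma'(tau) = (2*tau, 1/2 - (4/3)*tau); f(tau, V)^k = -Gamma^k_ij(gamma(tau)) gamma'^i(tau) V^j; h = 1/3; intermediate values shown to 6 dp
curve data and Christoffel symbols at the stage parameters:
  tau = 0.000000: gamma = (-0.500000, -0.375000), gamma' = (0.000000, 0.500000); Gamma_xxx = 0.000000, Gamma_xxy = 0.000000, Gamma_xyy = 0.229730, Gamma_yxx = 0.000000, Gamma_yxy = -0.117647, Gamma_yyy = 0.000000
  tau = 0.166667: gamma = (-0.472222, -0.310185), gamma' = (0.333333, 0.277778); Gamma_xxx = 0.000000, Gamma_xxy = 0.000000, Gamma_xyy = 0.228979, Gamma_yxx = 0.000000, Gamma_yxy = -0.118033, Gamma_yyy = 0.000000
  tau = 0.333333: gamma = (-0.388889, -0.282407), gamma' = (0.666667, 0.055556); Gamma_xxx = 0.000000, Gamma_xxy = 0.000000, Gamma_xyy = 0.226727, Gamma_yxx = 0.000000, Gamma_yxy = -0.119205, Gamma_yyy = 0.000000
  tau = 0.500000: gamma = (-0.250000, -0.291667), gamma' = (1.000000, -0.166667); Gamma_xxx = 0.000000, Gamma_xxy = 0.000000, Gamma_xyy = 0.222973, Gamma_yxx = 0.000000, Gamma_yxy = -0.121212, Gamma_yyy = 0.000000
  tau = 0.666667: gamma = (-0.055556, -0.337963), gamma' = (1.333333, -0.388889); Gamma_xxx = 0.000000, Gamma_xxy = 0.000000, Gamma_xyy = 0.217718, Gamma_yxx = 0.000000, Gamma_yxy = -0.124138, Gamma_yyy = 0.000000
  tau = 0.833333: gamma = (0.194444, -0.421296), gamma' = (1.666667, -0.611111); Gamma_xxx = 0.000000, Gamma_xxy = 0.000000, Gamma_xyy = 0.210961, Gamma_yxx = 0.000000, Gamma_yxy = -0.128114, Gamma_yyy = 0.000000
  tau = 1.000000: gamma = (0.500000, -0.541667), gamma' = (2.000000, -0.833333); Gamma_xxx = 0.000000, Gamma_xxy = 0.000000, Gamma_xyy = 0.202703, Gamma_yxx = 0.000000, Gamma_yxy = -0.133333, Gamma_yyy = 0.000000
step 0: V^x = -0.7500, V^y = -1.5000
step 1: k1 = (0.172297, -0.044118), k2 = (0.095876, -0.082954), k3 = (0.096287, -0.083627), k4 = (0.019245, -0.126175); V <- V + (h/6)(k1 + 2k2 + 2k3 + k4): V^x = -0.7180, V^y = -1.5280
step 2: k1 = (0.019246, -0.126183), k2 = (-0.057564, -0.173317), k3 = (-0.057856, -0.174011), k4 = (-0.134281, -0.226912); V <- V + (h/6)(k1 + 2k2 + 2k3 + k4): V^x = -0.7372, V^y = -1.5862
step 3: k1 = (-0.134299, -0.226950), k2 = (-0.209367, -0.287291), k3 = (-0.210664, -0.288459), k4 = (-0.284178, -0.358906); V <- V + (h/6)(k1 + 2k2 + 2k3 + k4): V^x = -0.8071, V^y = -1.6827


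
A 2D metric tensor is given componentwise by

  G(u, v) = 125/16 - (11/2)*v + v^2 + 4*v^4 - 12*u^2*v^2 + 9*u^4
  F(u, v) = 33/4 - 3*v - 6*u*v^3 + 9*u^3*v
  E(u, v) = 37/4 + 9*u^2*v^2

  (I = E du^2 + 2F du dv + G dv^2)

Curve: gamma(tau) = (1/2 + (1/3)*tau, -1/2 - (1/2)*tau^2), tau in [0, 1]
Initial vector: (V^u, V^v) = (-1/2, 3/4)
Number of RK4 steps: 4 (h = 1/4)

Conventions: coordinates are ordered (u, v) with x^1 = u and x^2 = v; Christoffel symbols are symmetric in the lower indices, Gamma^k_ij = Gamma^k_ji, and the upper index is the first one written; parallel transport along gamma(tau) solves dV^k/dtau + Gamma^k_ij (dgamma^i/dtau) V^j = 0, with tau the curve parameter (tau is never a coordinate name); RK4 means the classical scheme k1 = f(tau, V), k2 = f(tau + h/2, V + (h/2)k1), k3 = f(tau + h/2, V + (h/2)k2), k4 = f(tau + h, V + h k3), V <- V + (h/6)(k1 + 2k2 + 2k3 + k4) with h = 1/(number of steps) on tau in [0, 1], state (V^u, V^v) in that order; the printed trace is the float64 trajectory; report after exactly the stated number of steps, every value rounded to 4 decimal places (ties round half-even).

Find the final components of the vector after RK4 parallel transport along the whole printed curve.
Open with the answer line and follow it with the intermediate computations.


Answer: V^u = -0.3176, V^v = 0.4650

gamma'(tau) = (1/3, -tau); f(tau, V)^k = -Gamma^k_ij(gamma(tau)) gamma'^i(tau) V^j; h = 1/4; intermediate values shown to 6 dp
curve data and Christoffel symbols at the stage parameters:
  tau = 0.000000: gamma = (0.500000, -0.500000), gamma' = (0.333333, 0.000000); Gamma_uuu = 1.740599, Gamma_uuv = -1.270913, Gamma_uvv = -1.749808, Gamma_vuu = -1.668457, Gamma_vuv = 1.186493, Gamma_vvv = 1.285751
  tau = 0.125000: gamma = (0.541667, -0.507812), gamma' = (0.333333, -0.125000); Gamma_uuu = 1.632485, Gamma_uuv = -1.333578, Gamma_uvv = -1.750586, Gamma_vuu = -1.578748, Gamma_vuv = 1.256533, Gamma_vvv = 1.279104
  tau = 0.250000: gamma = (0.583333, -0.531250), gamma' = (0.333333, -0.250000); Gamma_uuu = 1.564474, Gamma_uuv = -1.342762, Gamma_uvv = -1.735186, Gamma_vuu = -1.522582, Gamma_vuv = 1.269093, Gamma_vvv = 1.250175
  tau = 0.375000: gamma = (0.625000, -0.570312), gamma' = (0.333333, -0.375000); Gamma_uuu = 1.531475, Gamma_uuv = -1.315162, Gamma_uvv = -1.711559, Gamma_vuu = -1.498155, Gamma_vuv = 1.240410, Gamma_vvv = 1.209355
  tau = 0.500000: gamma = (0.666667, -0.625000), gamma' = (0.333333, -0.500000); Gamma_uuu = 1.528324, Gamma_uuv = -1.262971, Gamma_uvv = -1.682372, Gamma_vuu = -1.503064, Gamma_vuv = 1.182406, Gamma_vvv = 1.161802
  tau = 0.625000: gamma = (0.708333, -0.695312), gamma' = (0.333333, -0.625000); Gamma_uuu = 1.551589, Gamma_uuv = -1.195223, Gamma_uvv = -1.648316, Gamma_vuu = -1.536325, Gamma_vuv = 1.103218, Gamma_vvv = 1.110217
  tau = 0.750000: gamma = (0.750000, -0.781250), gamma' = (0.333333, -0.750000); Gamma_uuu = 1.600531, Gamma_uuv = -1.117962, Gamma_uvv = -1.609372, Gamma_vuu = -1.599324, Gamma_vuv = 1.006882, Gamma_vvv = 1.055543
  tau = 0.875000: gamma = (0.791667, -0.882812), gamma' = (0.333333, -0.875000); Gamma_uuu = 1.677930, Gamma_uuv = -1.033778, Gamma_uvv = -1.565033, Gamma_vuu = -1.696361, Gamma_vuv = 0.892709, Gamma_vvv = 0.996550
  tau = 1.000000: gamma = (0.833333, -1.000000), gamma' = (0.333333, -1.000000); Gamma_uuu = 1.791076, Gamma_uuv = -0.940662, Gamma_uvv = -1.513604, Gamma_vuu = -1.835020, Gamma_vuv = 0.754439, Gamma_vvv = 0.928531
step 0: V^u = -0.5000, V^v = 0.7500
step 1: k1 = (0.607828, -0.574699), k2 = (0.454482, -0.465355), k3 = (0.471193, -0.481993), k4 = (0.336298, -0.384792); V <- V + (h/6)(k1 + 2k2 + 2k3 + k4): V^u = -0.3835, V^v = 0.6311
step 2: k1 = (0.337451, -0.386055), k2 = (0.224023, -0.305901), k3 = (0.236215, -0.319176), k4 = (0.138548, -0.251431); V <- V + (h/6)(k1 + 2k2 + 2k3 + k4): V^u = -0.3253, V^v = 0.5524
step 3: k1 = (0.139058, -0.252165), k2 = (0.060216, -0.200152), k3 = (0.068567, -0.209874), k4 = (0.005686, -0.169042); V <- V + (h/6)(k1 + 2k2 + 2k3 + k4): V^u = -0.3086, V^v = 0.5007
step 4: k1 = (0.005580, -0.169188), k2 = (-0.040767, -0.139114), k3 = (-0.036139, -0.144756), k4 = (-0.069062, -0.119386); V <- V + (h/6)(k1 + 2k2 + 2k3 + k4): V^u = -0.3176, V^v = 0.4650


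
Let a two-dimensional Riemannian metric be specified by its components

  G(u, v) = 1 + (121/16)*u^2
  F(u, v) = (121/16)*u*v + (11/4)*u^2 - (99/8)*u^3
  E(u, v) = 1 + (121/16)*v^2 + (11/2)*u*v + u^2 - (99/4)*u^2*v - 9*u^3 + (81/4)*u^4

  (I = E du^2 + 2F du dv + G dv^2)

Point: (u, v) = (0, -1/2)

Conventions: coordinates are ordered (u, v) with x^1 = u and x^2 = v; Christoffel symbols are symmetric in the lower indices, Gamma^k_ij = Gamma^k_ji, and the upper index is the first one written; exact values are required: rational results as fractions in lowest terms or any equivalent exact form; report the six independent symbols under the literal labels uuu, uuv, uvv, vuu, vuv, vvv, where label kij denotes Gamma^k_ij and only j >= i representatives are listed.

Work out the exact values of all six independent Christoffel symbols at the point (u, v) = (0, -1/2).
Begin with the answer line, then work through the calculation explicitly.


Answer: Gamma_uuu = -88/185, Gamma_uuv = -242/185, Gamma_uvv = 0, Gamma_vuu = 0, Gamma_vuv = 0, Gamma_vvv = 0

E = 185/64, F = 0, G = 1 at the point
E_u = -11/4, E_v = -121/16, F_u = -121/32, F_v = 0, G_u = 0, G_v = 0
EG - F^2 = 185/64;  g^inv = (64/185) * [[1, 0], [0, 185/64]]
first-kind symbols [ij,l] = (1/2)(d_i g_jl + d_j g_il - d_l g_ij): [uu,u] = E_u/2 = -11/8, [uu,v] = F_u - E_v/2 = 0, [uv,u] = E_v/2 = -121/32, [uv,v] = G_u/2 = 0, [vv,u] = F_v - G_u/2 = 0, [vv,v] = G_v/2 = 0
Gamma^u_ij = (G*[ij,u] - F*[ij,v])/(EG - F^2), Gamma^v_ij = (E*[ij,v] - F*[ij,u])/(EG - F^2)


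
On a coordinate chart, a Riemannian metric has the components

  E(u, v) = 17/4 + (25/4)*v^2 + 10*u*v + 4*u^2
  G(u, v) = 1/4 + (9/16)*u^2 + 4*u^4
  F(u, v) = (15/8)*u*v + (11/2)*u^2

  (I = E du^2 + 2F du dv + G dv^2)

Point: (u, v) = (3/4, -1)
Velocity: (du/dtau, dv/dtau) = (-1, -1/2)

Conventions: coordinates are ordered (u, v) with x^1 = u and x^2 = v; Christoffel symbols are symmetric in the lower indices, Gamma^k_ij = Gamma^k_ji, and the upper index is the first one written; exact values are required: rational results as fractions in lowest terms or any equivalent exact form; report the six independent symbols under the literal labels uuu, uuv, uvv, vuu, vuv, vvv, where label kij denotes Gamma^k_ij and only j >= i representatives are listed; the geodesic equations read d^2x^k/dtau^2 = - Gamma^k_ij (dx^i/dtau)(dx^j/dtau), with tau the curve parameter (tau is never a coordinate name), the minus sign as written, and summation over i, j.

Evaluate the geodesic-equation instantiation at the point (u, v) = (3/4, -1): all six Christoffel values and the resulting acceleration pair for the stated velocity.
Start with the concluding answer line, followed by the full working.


Answer: Gamma_uuu = -19088/6933, Gamma_uuv = -11251/6933, Gamma_uvv = -23919/36976, Gamma_vuu = 17056/2311, Gamma_vuv = 8244/2311, Gamma_vvv = 1377/2311; accelerations (d^2u/dtau^2, d^2v/dtau^2) = (671151/147904, -102577/9244)

E = 21/4, F = 27/16, G = 469/256 at the point
E_u = -4, E_v = -5, F_u = 51/8, F_v = 45/32, G_u = 243/32, G_v = 0
EG - F^2 = 6933/1024;  g^inv = (1024/6933) * [[469/256, -27/16], [-27/16, 21/4]]
first-kind symbols [ij,l] = (1/2)(d_i g_jl + d_j g_il - d_l g_ij): [uu,u] = E_u/2 = -2, [uu,v] = F_u - E_v/2 = 71/8, [uv,u] = E_v/2 = -5/2, [uv,v] = G_u/2 = 243/64, [vv,u] = F_v - G_u/2 = -153/64, [vv,v] = G_v/2 = 0
Gamma^u_ij = (G*[ij,u] - F*[ij,v])/(EG - F^2), Gamma^v_ij = (E*[ij,v] - F*[ij,u])/(EG - F^2)
Gamma_uuu = -19088/6933, Gamma_uuv = -11251/6933, Gamma_uvv = -23919/36976, Gamma_vuu = 17056/2311, Gamma_vuv = 8244/2311, Gamma_vvv = 1377/2311
d^2u/dtau^2 = -(Gamma_uuu*(-1)^2 + 2*Gamma_uuv*(-1)*(-1/2) + Gamma_uvv*(-1/2)^2) = 671151/147904
d^2v/dtau^2 = -(Gamma_vuu*(-1)^2 + 2*Gamma_vuv*(-1)*(-1/2) + Gamma_vvv*(-1/2)^2) = -102577/9244
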